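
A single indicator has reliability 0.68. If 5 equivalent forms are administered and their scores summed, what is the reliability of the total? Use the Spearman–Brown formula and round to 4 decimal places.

ρ_k = kρ / (1 + (k−1)ρ) = 5·0.68 / (1 + 4·0.68) = 3.400 / 3.720 = 0.9140.

0.9140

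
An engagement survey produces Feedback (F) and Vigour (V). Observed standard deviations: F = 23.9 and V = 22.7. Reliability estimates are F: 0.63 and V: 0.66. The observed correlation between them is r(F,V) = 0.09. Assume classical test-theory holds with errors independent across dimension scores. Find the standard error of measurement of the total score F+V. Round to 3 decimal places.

19.661

Var(total) = 1086.5 + 97.6554 = 1184.16.
True-score variance = 699.954 + 97.6554 = 797.609, so reliability = 0.6736.
Error variance = 1184.16 − 797.609 = 386.546; SEM = √386.546 = 19.661.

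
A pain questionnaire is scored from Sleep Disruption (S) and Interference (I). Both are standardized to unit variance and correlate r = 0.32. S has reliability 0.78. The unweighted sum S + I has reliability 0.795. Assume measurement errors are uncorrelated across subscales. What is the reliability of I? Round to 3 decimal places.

Var(S+I) = 2 + 2·0.32 = 2.640.
True-score variance = ρ_S + ρ_I + 2·0.32, so 0.795 = (0.78 + ρ_I + 0.64) / 2.640.
ρ_I = 0.795·2.640 − 0.78 − 0.64 = 0.679.

0.679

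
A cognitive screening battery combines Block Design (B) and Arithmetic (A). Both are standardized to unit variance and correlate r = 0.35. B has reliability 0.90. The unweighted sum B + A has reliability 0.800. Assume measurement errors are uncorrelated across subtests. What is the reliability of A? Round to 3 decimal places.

Var(B+A) = 2 + 2·0.35 = 2.700.
True-score variance = ρ_B + ρ_A + 2·0.35, so 0.800 = (0.90 + ρ_A + 0.70) / 2.700.
ρ_A = 0.800·2.700 − 0.90 − 0.70 = 0.560.

0.560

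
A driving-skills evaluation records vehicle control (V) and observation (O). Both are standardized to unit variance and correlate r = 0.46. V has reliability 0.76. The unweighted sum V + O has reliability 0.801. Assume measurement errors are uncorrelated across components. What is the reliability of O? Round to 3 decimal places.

0.659

Var(V+O) = 2 + 2·0.46 = 2.920.
True-score variance = ρ_V + ρ_O + 2·0.46, so 0.801 = (0.76 + ρ_O + 0.92) / 2.920.
ρ_O = 0.801·2.920 − 0.76 − 0.92 = 0.659.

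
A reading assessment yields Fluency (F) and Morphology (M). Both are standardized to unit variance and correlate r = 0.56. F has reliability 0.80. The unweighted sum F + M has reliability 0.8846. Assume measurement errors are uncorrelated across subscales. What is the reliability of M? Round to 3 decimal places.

0.840

Var(F+M) = 2 + 2·0.56 = 3.120.
True-score variance = ρ_F + ρ_M + 2·0.56, so 0.8846 = (0.80 + ρ_M + 1.12) / 3.120.
ρ_M = 0.8846·3.120 − 0.80 − 1.12 = 0.840.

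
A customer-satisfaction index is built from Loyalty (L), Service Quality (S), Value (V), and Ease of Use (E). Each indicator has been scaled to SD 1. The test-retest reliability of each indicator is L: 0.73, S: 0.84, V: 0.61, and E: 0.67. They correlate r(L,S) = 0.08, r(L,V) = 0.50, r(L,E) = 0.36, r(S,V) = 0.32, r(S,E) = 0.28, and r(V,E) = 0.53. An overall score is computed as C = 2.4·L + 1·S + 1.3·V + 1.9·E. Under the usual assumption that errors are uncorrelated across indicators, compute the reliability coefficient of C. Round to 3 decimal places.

0.847

Var(C) = 2.4² + 1 + 1.3² + 1.9² + 2·[2.4·0.08 + 3.12·0.50 + 4.56·0.36 + 1.3·0.32 + 1.9·0.28 + 2.47·0.53] = 12.06 + 11.3014 = 23.3614.
Under uncorrelated errors the observed covariances equal the true-score covariances, so only the own-variance terms attenuate.
True-score variance = [2.4²·0.73 + 0.84 + 1.3²·0.61 + 1.9²·0.67] + 11.3014 = 8.4944 + 11.3014 = 19.7958.
Reliability = 19.7958 / 23.3614 = 0.847.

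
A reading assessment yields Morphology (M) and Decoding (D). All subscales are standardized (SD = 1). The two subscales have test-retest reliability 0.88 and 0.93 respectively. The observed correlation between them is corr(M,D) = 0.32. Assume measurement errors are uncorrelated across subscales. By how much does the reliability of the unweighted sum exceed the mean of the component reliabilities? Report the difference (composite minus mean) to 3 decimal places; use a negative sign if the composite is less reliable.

0.023

Var(sum) = 2 + 0.64 = 2.64; true-score variance = 1.81 + 0.64 = 2.45; composite reliability = 0.9280.
Mean component reliability = 0.9050.
Difference = 0.9280 − 0.9050 = 0.023.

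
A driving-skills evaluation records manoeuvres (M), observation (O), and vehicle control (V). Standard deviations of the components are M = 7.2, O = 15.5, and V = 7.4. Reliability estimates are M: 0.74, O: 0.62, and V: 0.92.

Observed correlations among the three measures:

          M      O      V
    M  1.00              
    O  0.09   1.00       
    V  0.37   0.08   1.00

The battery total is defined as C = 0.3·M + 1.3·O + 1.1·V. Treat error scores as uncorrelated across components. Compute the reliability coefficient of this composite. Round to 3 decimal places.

0.693

Var(C) = 0.3²·7.2² + 1.3²·15.5² + 1.1²·7.4² + 2·[0.39·7.2·15.5·0.09 + 0.33·7.2·7.4·0.37 + 1.43·15.5·7.4·0.08] = 476.948 + 47.0887 = 524.036.
With uncorrelated errors the cross-covariances are all true-score covariance, so they carry over unchanged; only the diagonal terms shrink to ρᵢσᵢ².
True-score variance = [0.3²·7.2²·0.74 + 1.3²·15.5²·0.62 + 1.1²·7.4²·0.92] + 47.0887 = 316.145 + 47.0887 = 363.234.
Reliability = 363.234 / 524.036 = 0.693.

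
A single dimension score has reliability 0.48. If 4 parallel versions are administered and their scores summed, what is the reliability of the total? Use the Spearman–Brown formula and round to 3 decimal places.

ρ_k = kρ / (1 + (k−1)ρ) = 4·0.48 / (1 + 3·0.48) = 1.920 / 2.440 = 0.787.

0.787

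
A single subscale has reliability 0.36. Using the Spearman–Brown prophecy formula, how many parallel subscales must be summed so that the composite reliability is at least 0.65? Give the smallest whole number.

4

k ≥ ρ*(1−ρ₁)/(ρ₁(1−ρ*)) = 0.65·0.64 / (0.36·0.35) = 3.302.
Smallest integer k = 4.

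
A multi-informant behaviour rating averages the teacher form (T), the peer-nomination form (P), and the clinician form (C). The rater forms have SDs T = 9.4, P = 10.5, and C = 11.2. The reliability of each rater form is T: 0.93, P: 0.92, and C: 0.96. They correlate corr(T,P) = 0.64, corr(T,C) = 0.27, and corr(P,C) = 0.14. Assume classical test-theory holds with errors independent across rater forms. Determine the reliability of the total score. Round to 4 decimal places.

0.9629

Var(T+P+C) = 9.4² + 10.5² + 11.2² + 2·[9.4·10.5·0.64 + 9.4·11.2·0.27 + 10.5·11.2·0.14] = 324.05 + 216.115 = 540.165.
With uncorrelated errors the cross-covariances are all true-score covariance, so they carry over unchanged; only the diagonal terms shrink to ρᵢσᵢ².
True-score variance = [9.4²·0.93 + 10.5²·0.92 + 11.2²·0.96] + 216.115 = 304.027 + 216.115 = 520.142.
Reliability = 520.142 / 540.165 = 0.9629.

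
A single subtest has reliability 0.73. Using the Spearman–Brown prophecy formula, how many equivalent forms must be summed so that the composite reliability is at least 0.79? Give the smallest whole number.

2

k ≥ ρ*(1−ρ₁)/(ρ₁(1−ρ*)) = 0.79·0.27 / (0.73·0.21) = 1.391.
Smallest integer k = 2.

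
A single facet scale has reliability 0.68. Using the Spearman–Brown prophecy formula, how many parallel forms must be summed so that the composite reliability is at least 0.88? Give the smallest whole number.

k ≥ ρ*(1−ρ₁)/(ρ₁(1−ρ*)) = 0.88·0.32 / (0.68·0.12) = 3.451.
Smallest integer k = 4.

4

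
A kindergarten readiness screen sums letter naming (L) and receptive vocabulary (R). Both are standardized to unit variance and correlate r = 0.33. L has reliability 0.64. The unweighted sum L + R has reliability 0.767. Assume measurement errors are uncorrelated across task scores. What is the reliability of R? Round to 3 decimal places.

0.740

Var(L+R) = 2 + 2·0.33 = 2.660.
True-score variance = ρ_L + ρ_R + 2·0.33, so 0.767 = (0.64 + ρ_R + 0.66) / 2.660.
ρ_R = 0.767·2.660 − 0.64 − 0.66 = 0.740.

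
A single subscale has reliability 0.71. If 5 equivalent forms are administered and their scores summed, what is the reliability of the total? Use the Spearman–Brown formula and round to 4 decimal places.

0.9245

ρ_k = kρ / (1 + (k−1)ρ) = 5·0.71 / (1 + 4·0.71) = 3.550 / 3.840 = 0.9245.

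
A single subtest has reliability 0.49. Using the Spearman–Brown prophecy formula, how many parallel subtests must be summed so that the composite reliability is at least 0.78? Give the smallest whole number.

4

k ≥ ρ*(1−ρ₁)/(ρ₁(1−ρ*)) = 0.78·0.51 / (0.49·0.22) = 3.690.
Smallest integer k = 4.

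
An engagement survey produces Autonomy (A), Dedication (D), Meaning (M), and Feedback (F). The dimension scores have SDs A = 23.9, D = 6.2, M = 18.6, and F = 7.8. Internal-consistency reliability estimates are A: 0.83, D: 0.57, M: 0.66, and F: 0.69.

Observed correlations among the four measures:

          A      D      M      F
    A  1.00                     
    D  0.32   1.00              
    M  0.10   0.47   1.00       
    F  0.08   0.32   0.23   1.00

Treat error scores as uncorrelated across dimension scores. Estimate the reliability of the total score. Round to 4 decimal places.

0.8258

Var(A+D+M+F) = 23.9² + 6.2² + 18.6² + 7.8² + 2·[23.9·6.2·0.32 + 23.9·18.6·0.10 + 23.9·7.8·0.08 + 6.2·18.6·0.47 + 6.2·7.8·0.32 + 18.6·7.8·0.23] = 1016.45 + 419.658 = 1436.11.
With uncorrelated errors the cross-covariances are all true-score covariance, so they carry over unchanged; only the diagonal terms shrink to ρᵢσᵢ².
True-score variance = [23.9²·0.83 + 6.2²·0.57 + 18.6²·0.66 + 7.8²·0.69] + 419.658 = 766.328 + 419.658 = 1185.99.
Reliability = 1185.99 / 1436.11 = 0.8258.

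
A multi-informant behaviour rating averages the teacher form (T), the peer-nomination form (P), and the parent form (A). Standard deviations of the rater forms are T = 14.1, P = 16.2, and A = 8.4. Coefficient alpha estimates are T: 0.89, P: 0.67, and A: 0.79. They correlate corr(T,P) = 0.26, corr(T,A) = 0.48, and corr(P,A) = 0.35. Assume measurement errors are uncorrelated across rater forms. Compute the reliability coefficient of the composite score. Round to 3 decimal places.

Var(T+P+A) = 14.1² + 16.2² + 8.4² + 2·[14.1·16.2·0.26 + 14.1·8.4·0.48 + 16.2·8.4·0.35] = 531.81 + 327.737 = 859.547.
With uncorrelated errors the cross-covariances are all true-score covariance, so they carry over unchanged; only the diagonal terms shrink to ρᵢσᵢ².
True-score variance = [14.1²·0.89 + 16.2²·0.67 + 8.4²·0.79] + 327.737 = 408.518 + 327.737 = 736.255.
Reliability = 736.255 / 859.547 = 0.857.

0.857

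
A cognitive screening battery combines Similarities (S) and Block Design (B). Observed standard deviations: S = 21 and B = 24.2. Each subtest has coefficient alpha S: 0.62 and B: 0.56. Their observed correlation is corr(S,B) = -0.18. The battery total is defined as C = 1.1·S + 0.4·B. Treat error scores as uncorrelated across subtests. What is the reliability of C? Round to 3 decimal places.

0.554

Var(C) = 1.1²·21² + 0.4²·24.2² + 2·[0.44·21·24.2·(-0.18)] = 627.312 − 80.4989 = 546.814.
With uncorrelated errors the cross-covariances are all true-score covariance, so they carry over unchanged; only the diagonal terms shrink to ρᵢσᵢ².
True-score variance = [1.1²·21²·0.62 + 0.4²·24.2²·0.56] − 80.4989 = 383.312 − 80.4989 = 302.813.
Reliability = 302.813 / 546.814 = 0.554.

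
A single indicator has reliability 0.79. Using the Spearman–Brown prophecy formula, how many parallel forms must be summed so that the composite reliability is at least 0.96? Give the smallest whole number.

7

k ≥ ρ*(1−ρ₁)/(ρ₁(1−ρ*)) = 0.96·0.21 / (0.79·0.04) = 6.380.
Smallest integer k = 7.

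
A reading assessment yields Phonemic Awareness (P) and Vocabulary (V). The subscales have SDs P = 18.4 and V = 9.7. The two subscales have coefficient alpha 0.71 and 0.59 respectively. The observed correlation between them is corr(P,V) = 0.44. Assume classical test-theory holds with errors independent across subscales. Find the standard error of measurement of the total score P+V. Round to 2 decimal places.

Var(total) = 432.65 + 157.062 = 589.712.
True-score variance = 295.891 + 157.062 = 452.953, so reliability = 0.7681.
Error variance = 589.712 − 452.953 = 136.759; SEM = √136.759 = 11.69.

11.69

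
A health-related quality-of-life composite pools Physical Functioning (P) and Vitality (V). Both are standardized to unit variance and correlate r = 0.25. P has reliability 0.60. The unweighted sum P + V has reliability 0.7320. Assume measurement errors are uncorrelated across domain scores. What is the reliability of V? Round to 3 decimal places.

Var(P+V) = 2 + 2·0.25 = 2.500.
True-score variance = ρ_P + ρ_V + 2·0.25, so 0.7320 = (0.60 + ρ_V + 0.50) / 2.500.
ρ_V = 0.7320·2.500 − 0.60 − 0.50 = 0.730.

0.730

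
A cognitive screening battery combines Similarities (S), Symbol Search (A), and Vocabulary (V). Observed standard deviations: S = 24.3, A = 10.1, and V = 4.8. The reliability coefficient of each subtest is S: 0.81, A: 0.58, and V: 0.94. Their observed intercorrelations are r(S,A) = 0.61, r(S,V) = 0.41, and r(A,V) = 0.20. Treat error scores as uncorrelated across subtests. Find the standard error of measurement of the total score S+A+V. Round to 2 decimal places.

Var(total) = 715.54 + 414.461 = 1130.
True-score variance = 559.12 + 414.461 = 973.582, so reliability = 0.8616.
Error variance = 1130 − 973.582 = 156.42; SEM = √156.42 = 12.51.

12.51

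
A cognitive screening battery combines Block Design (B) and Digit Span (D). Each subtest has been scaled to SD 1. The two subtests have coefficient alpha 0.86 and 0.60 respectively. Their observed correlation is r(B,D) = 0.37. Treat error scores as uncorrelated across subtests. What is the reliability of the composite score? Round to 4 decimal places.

0.8029

Var(B+D) = 2 + 2·[0.37] = 2 + 0.74 = 2.74.
Because errors are independent across components, Cov(Tᵢ,Tⱼ) = Cov(Xᵢ,Xⱼ); the off-diagonal part of the true-score variance is the same as above.
True-score variance = [0.86 + 0.60] + 0.74 = 1.46 + 0.74 = 2.2.
Reliability = 2.2 / 2.74 = 0.8029.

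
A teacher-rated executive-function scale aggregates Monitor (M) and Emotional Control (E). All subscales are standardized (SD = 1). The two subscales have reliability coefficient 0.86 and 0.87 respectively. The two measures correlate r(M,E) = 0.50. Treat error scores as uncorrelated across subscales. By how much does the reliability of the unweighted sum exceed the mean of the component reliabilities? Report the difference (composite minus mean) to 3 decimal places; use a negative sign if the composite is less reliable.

Var(sum) = 2 + 1 = 3; true-score variance = 1.73 + 1 = 2.73; composite reliability = 0.9100.
Mean component reliability = 0.8650.
Difference = 0.9100 − 0.8650 = 0.045.

0.045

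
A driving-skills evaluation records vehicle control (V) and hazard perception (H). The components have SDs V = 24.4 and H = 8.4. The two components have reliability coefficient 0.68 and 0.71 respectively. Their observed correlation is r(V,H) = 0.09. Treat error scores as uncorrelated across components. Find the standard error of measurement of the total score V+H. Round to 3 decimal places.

14.525

Var(total) = 665.92 + 36.8928 = 702.813.
True-score variance = 454.942 + 36.8928 = 491.835, so reliability = 0.6998.
Error variance = 702.813 − 491.835 = 210.978; SEM = √210.978 = 14.525.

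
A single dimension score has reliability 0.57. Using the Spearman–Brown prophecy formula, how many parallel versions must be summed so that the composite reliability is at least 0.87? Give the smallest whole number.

6

k ≥ ρ*(1−ρ₁)/(ρ₁(1−ρ*)) = 0.87·0.43 / (0.57·0.13) = 5.049.
Smallest integer k = 6.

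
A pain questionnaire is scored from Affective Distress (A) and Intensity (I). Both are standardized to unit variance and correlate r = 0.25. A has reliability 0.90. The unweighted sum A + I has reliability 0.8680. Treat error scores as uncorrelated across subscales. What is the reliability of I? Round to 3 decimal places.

Var(A+I) = 2 + 2·0.25 = 2.500.
True-score variance = ρ_A + ρ_I + 2·0.25, so 0.8680 = (0.90 + ρ_I + 0.50) / 2.500.
ρ_I = 0.8680·2.500 − 0.90 − 0.50 = 0.770.

0.770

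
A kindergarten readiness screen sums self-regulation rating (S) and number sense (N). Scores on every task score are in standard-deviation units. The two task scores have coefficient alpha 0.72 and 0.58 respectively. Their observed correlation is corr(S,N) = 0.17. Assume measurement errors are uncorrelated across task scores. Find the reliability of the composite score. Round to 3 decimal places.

Var(S+N) = 2 + 2·[0.17] = 2 + 0.34 = 2.34.
Under uncorrelated errors the observed covariances equal the true-score covariances, so only the own-variance terms attenuate.
True-score variance = [0.72 + 0.58] + 0.34 = 1.3 + 0.34 = 1.64.
Reliability = 1.64 / 2.34 = 0.701.

0.701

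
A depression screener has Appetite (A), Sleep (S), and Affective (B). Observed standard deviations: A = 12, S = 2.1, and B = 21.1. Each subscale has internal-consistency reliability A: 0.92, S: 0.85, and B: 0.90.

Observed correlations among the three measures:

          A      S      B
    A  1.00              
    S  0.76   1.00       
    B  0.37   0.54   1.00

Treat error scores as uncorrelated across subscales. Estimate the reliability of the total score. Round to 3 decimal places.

0.935

Var(A+S+B) = 12² + 2.1² + 21.1² + 2·[12·2.1·0.76 + 12·21.1·0.37 + 2.1·21.1·0.54] = 593.62 + 273.527 = 867.147.
With uncorrelated errors the cross-covariances are all true-score covariance, so they carry over unchanged; only the diagonal terms shrink to ρᵢσᵢ².
True-score variance = [12²·0.92 + 2.1²·0.85 + 21.1²·0.90] + 273.527 = 536.918 + 273.527 = 810.444.
Reliability = 810.444 / 867.147 = 0.935.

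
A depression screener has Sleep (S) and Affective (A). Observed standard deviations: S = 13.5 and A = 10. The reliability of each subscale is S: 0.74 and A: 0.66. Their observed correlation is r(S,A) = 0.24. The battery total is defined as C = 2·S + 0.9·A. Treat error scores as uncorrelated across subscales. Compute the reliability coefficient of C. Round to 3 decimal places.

0.766

Var(C) = 2²·13.5² + 0.9²·10² + 2·[1.8·13.5·10·0.24] = 810 + 116.64 = 926.64.
With uncorrelated errors the cross-covariances are all true-score covariance, so they carry over unchanged; only the diagonal terms shrink to ρᵢσᵢ².
True-score variance = [2²·13.5²·0.74 + 0.9²·10²·0.66] + 116.64 = 592.92 + 116.64 = 709.56.
Reliability = 709.56 / 926.64 = 0.766.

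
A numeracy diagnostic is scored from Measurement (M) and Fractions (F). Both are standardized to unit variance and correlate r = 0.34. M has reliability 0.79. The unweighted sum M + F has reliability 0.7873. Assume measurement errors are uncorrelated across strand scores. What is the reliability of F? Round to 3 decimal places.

0.640

Var(M+F) = 2 + 2·0.34 = 2.680.
True-score variance = ρ_M + ρ_F + 2·0.34, so 0.7873 = (0.79 + ρ_F + 0.68) / 2.680.
ρ_F = 0.7873·2.680 − 0.79 − 0.68 = 0.640.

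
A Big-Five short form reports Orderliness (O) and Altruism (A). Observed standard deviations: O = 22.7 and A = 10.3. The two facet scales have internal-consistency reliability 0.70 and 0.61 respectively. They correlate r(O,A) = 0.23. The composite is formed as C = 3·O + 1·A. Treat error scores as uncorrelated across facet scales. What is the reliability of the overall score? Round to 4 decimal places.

0.7172

Var(C) = 3²·22.7² + 10.3² + 2·[3·22.7·10.3·0.23] = 4743.7 + 322.658 = 5066.36.
With uncorrelated errors the cross-covariances are all true-score covariance, so they carry over unchanged; only the diagonal terms shrink to ρᵢσᵢ².
True-score variance = [3²·22.7²·0.70 + 10.3²·0.61] + 322.658 = 3311.04 + 322.658 = 3633.7.
Reliability = 3633.7 / 5066.36 = 0.7172.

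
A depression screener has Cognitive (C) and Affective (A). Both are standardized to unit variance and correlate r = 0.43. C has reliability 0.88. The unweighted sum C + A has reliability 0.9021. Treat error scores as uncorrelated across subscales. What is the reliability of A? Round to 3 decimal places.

0.840

Var(C+A) = 2 + 2·0.43 = 2.860.
True-score variance = ρ_C + ρ_A + 2·0.43, so 0.9021 = (0.88 + ρ_A + 0.86) / 2.860.
ρ_A = 0.9021·2.860 − 0.88 − 0.86 = 0.840.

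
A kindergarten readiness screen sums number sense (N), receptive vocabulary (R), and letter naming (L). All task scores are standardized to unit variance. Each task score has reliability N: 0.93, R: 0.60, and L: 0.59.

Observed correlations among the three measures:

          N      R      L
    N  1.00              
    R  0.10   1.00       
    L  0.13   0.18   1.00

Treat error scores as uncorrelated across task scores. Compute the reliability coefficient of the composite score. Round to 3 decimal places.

Var(N+R+L) = 3 + 2·[0.10 + 0.13 + 0.18] = 3 + 0.82 = 3.82.
With uncorrelated errors the cross-covariances are all true-score covariance, so they carry over unchanged; only the diagonal terms shrink to ρᵢσᵢ².
True-score variance = [0.93 + 0.60 + 0.59] + 0.82 = 2.12 + 0.82 = 2.94.
Reliability = 2.94 / 3.82 = 0.770.

0.770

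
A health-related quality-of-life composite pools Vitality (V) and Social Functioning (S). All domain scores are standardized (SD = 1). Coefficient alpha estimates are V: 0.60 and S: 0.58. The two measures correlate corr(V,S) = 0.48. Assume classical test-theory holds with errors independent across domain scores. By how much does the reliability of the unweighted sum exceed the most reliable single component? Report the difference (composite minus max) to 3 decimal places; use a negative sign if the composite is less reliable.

Var(sum) = 2 + 0.96 = 2.96; true-score variance = 1.18 + 0.96 = 2.14; composite reliability = 0.7230.
Max component reliability = 0.6000.
Difference = 0.7230 − 0.6000 = 0.123.

0.123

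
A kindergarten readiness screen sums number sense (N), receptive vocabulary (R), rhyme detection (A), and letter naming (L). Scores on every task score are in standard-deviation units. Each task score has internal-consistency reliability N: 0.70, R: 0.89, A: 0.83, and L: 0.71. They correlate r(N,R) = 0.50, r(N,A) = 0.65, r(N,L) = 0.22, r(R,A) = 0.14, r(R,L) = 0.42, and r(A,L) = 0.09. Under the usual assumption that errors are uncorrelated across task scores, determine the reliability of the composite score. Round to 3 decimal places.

Var(N+R+A+L) = 4 + 2·[0.50 + 0.65 + 0.22 + 0.14 + 0.42 + 0.09] = 4 + 4.04 = 8.04.
Because errors are independent across components, Cov(Tᵢ,Tⱼ) = Cov(Xᵢ,Xⱼ); the off-diagonal part of the true-score variance is the same as above.
True-score variance = [0.70 + 0.89 + 0.83 + 0.71] + 4.04 = 3.13 + 4.04 = 7.17.
Reliability = 7.17 / 8.04 = 0.892.

0.892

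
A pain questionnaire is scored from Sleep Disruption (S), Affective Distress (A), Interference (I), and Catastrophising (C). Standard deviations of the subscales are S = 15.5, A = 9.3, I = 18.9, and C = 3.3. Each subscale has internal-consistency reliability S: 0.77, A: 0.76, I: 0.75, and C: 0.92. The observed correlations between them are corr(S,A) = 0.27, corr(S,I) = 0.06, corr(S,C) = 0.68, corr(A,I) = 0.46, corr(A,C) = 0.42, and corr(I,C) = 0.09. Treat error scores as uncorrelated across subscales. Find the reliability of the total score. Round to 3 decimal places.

Var(S+A+I+C) = 15.5² + 9.3² + 18.9² + 3.3² + 2·[15.5·9.3·0.27 + 15.5·18.9·0.06 + 15.5·3.3·0.68 + 9.3·18.9·0.46 + 9.3·3.3·0.42 + 18.9·3.3·0.09] = 694.84 + 381.274 = 1076.11.
Because errors are independent across components, Cov(Tᵢ,Tⱼ) = Cov(Xᵢ,Xⱼ); the off-diagonal part of the true-score variance is the same as above.
True-score variance = [15.5²·0.77 + 9.3²·0.76 + 18.9²·0.75 + 3.3²·0.92] + 381.274 = 528.651 + 381.274 = 909.925.
Reliability = 909.925 / 1076.11 = 0.846.

0.846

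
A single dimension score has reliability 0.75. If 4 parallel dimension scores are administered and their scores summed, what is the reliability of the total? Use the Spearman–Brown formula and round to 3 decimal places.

0.923

ρ_k = kρ / (1 + (k−1)ρ) = 4·0.75 / (1 + 3·0.75) = 3.000 / 3.250 = 0.923.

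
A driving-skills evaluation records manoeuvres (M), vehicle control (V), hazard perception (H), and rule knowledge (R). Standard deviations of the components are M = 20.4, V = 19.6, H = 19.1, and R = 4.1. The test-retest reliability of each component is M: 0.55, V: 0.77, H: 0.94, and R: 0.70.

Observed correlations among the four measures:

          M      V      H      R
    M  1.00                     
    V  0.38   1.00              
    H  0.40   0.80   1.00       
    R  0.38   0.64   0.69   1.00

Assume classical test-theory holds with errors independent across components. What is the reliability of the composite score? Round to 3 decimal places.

Var(M+V+H+R) = 20.4² + 19.6² + 19.1² + 4.1² + 2·[20.4·19.6·0.38 + 20.4·19.1·0.40 + 20.4·4.1·0.38 + 19.6·19.1·0.80 + 19.6·4.1·0.64 + 19.1·4.1·0.69] = 1181.94 + 1489.06 = 2671.
With uncorrelated errors the cross-covariances are all true-score covariance, so they carry over unchanged; only the diagonal terms shrink to ρᵢσᵢ².
True-score variance = [20.4²·0.55 + 19.6²·0.77 + 19.1²·0.94 + 4.1²·0.70] + 1489.06 = 879.38 + 1489.06 = 2368.44.
Reliability = 2368.44 / 2671 = 0.887.

0.887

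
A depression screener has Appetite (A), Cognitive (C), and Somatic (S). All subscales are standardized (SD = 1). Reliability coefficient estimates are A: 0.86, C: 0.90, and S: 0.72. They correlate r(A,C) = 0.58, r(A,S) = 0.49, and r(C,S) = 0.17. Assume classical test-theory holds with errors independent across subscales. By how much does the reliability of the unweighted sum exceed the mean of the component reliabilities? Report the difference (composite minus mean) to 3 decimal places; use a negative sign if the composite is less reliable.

Var(sum) = 3 + 2.48 = 5.48; true-score variance = 2.48 + 2.48 = 4.96; composite reliability = 0.9051.
Mean component reliability = 0.8267.
Difference = 0.9051 − 0.8267 = 0.078.

0.078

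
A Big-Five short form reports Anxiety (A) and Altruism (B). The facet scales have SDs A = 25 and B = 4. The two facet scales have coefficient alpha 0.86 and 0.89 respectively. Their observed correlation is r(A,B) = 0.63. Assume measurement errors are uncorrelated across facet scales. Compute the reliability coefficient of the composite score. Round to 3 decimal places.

Var(A+B) = 25² + 4² + 2·[25·4·0.63] = 641 + 126 = 767.
Because errors are independent across components, Cov(Tᵢ,Tⱼ) = Cov(Xᵢ,Xⱼ); the off-diagonal part of the true-score variance is the same as above.
True-score variance = [25²·0.86 + 4²·0.89] + 126 = 551.74 + 126 = 677.74.
Reliability = 677.74 / 767 = 0.884.

0.884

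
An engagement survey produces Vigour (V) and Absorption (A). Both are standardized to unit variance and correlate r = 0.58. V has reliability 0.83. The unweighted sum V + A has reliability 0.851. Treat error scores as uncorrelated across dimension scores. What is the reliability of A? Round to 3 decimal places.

Var(V+A) = 2 + 2·0.58 = 3.160.
True-score variance = ρ_V + ρ_A + 2·0.58, so 0.851 = (0.83 + ρ_A + 1.16) / 3.160.
ρ_A = 0.851·3.160 − 0.83 − 1.16 = 0.699.

0.699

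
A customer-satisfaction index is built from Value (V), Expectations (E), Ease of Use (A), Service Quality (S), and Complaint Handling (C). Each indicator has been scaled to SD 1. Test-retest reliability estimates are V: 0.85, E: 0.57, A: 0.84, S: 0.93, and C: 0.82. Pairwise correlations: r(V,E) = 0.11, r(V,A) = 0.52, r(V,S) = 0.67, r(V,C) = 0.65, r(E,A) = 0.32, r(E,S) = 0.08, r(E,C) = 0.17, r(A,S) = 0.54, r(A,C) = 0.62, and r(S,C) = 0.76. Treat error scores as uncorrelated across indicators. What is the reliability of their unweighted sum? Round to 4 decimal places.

0.9287

Var(V+E+A+S+C) = 5 + 2·[0.11 + 0.52 + 0.67 + 0.65 + 0.32 + 0.08 + 0.17 + 0.54 + 0.62 + 0.76] = 5 + 8.88 = 13.88.
With uncorrelated errors the cross-covariances are all true-score covariance, so they carry over unchanged; only the diagonal terms shrink to ρᵢσᵢ².
True-score variance = [0.85 + 0.57 + 0.84 + 0.93 + 0.82] + 8.88 = 4.01 + 8.88 = 12.89.
Reliability = 12.89 / 13.88 = 0.9287.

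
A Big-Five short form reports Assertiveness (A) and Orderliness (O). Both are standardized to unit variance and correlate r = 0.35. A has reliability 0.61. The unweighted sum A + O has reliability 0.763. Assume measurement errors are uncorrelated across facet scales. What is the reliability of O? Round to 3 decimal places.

0.750

Var(A+O) = 2 + 2·0.35 = 2.700.
True-score variance = ρ_A + ρ_O + 2·0.35, so 0.763 = (0.61 + ρ_O + 0.70) / 2.700.
ρ_O = 0.763·2.700 − 0.61 − 0.70 = 0.750.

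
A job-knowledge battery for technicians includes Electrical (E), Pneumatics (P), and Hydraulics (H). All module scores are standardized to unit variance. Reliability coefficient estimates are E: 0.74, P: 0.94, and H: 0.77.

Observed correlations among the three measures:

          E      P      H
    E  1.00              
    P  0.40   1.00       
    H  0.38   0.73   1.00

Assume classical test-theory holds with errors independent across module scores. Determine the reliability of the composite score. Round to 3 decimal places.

0.909

Var(E+P+H) = 3 + 2·[0.40 + 0.38 + 0.73] = 3 + 3.02 = 6.02.
Because errors are independent across components, Cov(Tᵢ,Tⱼ) = Cov(Xᵢ,Xⱼ); the off-diagonal part of the true-score variance is the same as above.
True-score variance = [0.74 + 0.94 + 0.77] + 3.02 = 2.45 + 3.02 = 5.47.
Reliability = 5.47 / 6.02 = 0.909.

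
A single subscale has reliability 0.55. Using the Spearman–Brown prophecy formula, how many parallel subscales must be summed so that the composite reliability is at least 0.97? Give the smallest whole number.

k ≥ ρ*(1−ρ₁)/(ρ₁(1−ρ*)) = 0.97·0.45 / (0.55·0.03) = 26.455.
Smallest integer k = 27.

27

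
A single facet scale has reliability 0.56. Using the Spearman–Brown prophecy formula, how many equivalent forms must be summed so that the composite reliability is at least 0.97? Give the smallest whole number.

26

k ≥ ρ*(1−ρ₁)/(ρ₁(1−ρ*)) = 0.97·0.44 / (0.56·0.03) = 25.405.
Smallest integer k = 26.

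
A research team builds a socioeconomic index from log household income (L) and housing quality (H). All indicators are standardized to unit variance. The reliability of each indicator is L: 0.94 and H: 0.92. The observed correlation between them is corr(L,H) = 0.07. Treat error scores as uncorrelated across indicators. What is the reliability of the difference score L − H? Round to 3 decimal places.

Var(L−H) = 1 + 1 − 2·0.07 = 2 − 0.14 = 1.86.
Under uncorrelated errors the observed covariances equal the true-score covariances, so only the own-variance terms attenuate.
True-score variance = [0.94 + 0.92] − 0.14 = 1.86 − 0.14 = 1.72.
Reliability = 1.72 / 1.86 = 0.925.

0.925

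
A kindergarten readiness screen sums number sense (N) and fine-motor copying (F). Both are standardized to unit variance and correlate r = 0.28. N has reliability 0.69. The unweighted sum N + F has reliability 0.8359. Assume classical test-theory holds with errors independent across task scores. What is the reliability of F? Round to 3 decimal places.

0.890

Var(N+F) = 2 + 2·0.28 = 2.560.
True-score variance = ρ_N + ρ_F + 2·0.28, so 0.8359 = (0.69 + ρ_F + 0.56) / 2.560.
ρ_F = 0.8359·2.560 − 0.69 − 0.56 = 0.890.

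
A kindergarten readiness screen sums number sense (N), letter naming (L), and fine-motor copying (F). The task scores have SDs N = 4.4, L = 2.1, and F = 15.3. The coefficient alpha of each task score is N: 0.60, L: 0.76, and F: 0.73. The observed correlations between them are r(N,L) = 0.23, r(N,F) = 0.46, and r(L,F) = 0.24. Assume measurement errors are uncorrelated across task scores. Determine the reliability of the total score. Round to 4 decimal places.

Var(N+L+F) = 4.4² + 2.1² + 15.3² + 2·[4.4·2.1·0.23 + 4.4·15.3·0.46 + 2.1·15.3·0.24] = 257.86 + 81.6072 = 339.467.
Under uncorrelated errors the observed covariances equal the true-score covariances, so only the own-variance terms attenuate.
True-score variance = [4.4²·0.60 + 2.1²·0.76 + 15.3²·0.73] + 81.6072 = 185.853 + 81.6072 = 267.461.
Reliability = 267.461 / 339.467 = 0.7879.

0.7879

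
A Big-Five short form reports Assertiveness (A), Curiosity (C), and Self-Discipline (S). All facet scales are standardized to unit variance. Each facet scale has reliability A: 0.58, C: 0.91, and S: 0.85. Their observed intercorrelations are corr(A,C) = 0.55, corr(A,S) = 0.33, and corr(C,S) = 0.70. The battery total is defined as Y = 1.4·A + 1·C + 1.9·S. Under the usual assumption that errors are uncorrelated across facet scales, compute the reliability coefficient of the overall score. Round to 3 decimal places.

Var(Y) = 1.4² + 1 + 1.9² + 2·[1.4·0.55 + 2.66·0.33 + 1.9·0.70] = 6.57 + 5.9556 = 12.5256.
With uncorrelated errors the cross-covariances are all true-score covariance, so they carry over unchanged; only the diagonal terms shrink to ρᵢσᵢ².
True-score variance = [1.4²·0.58 + 0.91 + 1.9²·0.85] + 5.9556 = 5.1153 + 5.9556 = 11.0709.
Reliability = 11.0709 / 12.5256 = 0.884.

0.884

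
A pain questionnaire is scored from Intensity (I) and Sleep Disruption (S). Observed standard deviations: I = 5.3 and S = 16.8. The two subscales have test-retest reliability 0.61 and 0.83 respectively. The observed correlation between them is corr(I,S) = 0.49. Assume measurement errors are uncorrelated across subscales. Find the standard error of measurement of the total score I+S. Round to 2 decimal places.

Var(total) = 310.33 + 87.2592 = 397.589.
True-score variance = 251.394 + 87.2592 = 338.653, so reliability = 0.8518.
Error variance = 397.589 − 338.653 = 58.9359; SEM = √58.9359 = 7.68.

7.68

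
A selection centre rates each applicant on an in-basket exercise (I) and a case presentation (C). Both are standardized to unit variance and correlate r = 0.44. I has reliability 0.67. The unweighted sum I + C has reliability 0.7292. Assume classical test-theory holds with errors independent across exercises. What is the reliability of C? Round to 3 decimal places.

0.550

Var(I+C) = 2 + 2·0.44 = 2.880.
True-score variance = ρ_I + ρ_C + 2·0.44, so 0.7292 = (0.67 + ρ_C + 0.88) / 2.880.
ρ_C = 0.7292·2.880 − 0.67 − 0.88 = 0.550.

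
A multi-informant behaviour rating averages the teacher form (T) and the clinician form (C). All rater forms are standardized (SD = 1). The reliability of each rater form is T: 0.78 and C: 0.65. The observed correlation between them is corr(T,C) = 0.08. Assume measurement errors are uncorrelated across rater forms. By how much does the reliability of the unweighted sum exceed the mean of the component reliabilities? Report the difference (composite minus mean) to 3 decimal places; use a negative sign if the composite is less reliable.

0.021

Var(sum) = 2 + 0.16 = 2.16; true-score variance = 1.43 + 0.16 = 1.59; composite reliability = 0.7361.
Mean component reliability = 0.7150.
Difference = 0.7361 − 0.7150 = 0.021.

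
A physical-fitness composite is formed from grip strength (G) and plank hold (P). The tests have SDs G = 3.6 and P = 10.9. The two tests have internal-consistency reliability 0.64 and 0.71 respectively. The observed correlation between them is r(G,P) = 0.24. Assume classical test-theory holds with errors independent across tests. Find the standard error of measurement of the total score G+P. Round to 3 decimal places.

6.255

Var(total) = 131.77 + 18.8352 = 150.605.
True-score variance = 92.6495 + 18.8352 = 111.485, so reliability = 0.7402.
Error variance = 150.605 − 111.485 = 39.1205; SEM = √39.1205 = 6.255.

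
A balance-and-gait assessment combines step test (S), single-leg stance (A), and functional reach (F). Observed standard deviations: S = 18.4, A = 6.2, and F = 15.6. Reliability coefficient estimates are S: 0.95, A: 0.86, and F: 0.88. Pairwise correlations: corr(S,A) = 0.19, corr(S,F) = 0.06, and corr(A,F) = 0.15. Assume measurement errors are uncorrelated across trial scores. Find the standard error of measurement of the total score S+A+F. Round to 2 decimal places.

7.18

Var(total) = 620.36 + 106.811 = 727.171.
True-score variance = 568.847 + 106.811 = 675.658, so reliability = 0.9292.
Error variance = 727.171 − 675.658 = 51.5128; SEM = √51.5128 = 7.18.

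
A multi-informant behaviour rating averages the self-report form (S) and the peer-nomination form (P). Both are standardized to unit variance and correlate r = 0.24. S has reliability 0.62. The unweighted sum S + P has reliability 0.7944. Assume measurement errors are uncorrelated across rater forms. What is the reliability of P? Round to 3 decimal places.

Var(S+P) = 2 + 2·0.24 = 2.480.
True-score variance = ρ_S + ρ_P + 2·0.24, so 0.7944 = (0.62 + ρ_P + 0.48) / 2.480.
ρ_P = 0.7944·2.480 − 0.62 − 0.48 = 0.870.

0.870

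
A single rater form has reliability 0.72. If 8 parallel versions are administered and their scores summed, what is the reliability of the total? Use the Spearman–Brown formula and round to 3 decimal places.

0.954

ρ_k = kρ / (1 + (k−1)ρ) = 8·0.72 / (1 + 7·0.72) = 5.760 / 6.040 = 0.954.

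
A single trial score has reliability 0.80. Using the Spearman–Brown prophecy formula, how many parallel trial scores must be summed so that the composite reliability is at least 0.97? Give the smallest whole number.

9

k ≥ ρ*(1−ρ₁)/(ρ₁(1−ρ*)) = 0.97·0.20 / (0.80·0.03) = 8.083.
Smallest integer k = 9.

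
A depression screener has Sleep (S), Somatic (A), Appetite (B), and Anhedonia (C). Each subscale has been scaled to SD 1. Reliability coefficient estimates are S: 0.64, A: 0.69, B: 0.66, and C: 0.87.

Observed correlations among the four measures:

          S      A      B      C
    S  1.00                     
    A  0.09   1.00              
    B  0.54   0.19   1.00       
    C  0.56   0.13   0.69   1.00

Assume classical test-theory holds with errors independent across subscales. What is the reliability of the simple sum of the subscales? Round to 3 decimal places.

0.864

Var(S+A+B+C) = 4 + 2·[0.09 + 0.54 + 0.56 + 0.19 + 0.13 + 0.69] = 4 + 4.4 = 8.4.
With uncorrelated errors the cross-covariances are all true-score covariance, so they carry over unchanged; only the diagonal terms shrink to ρᵢσᵢ².
True-score variance = [0.64 + 0.69 + 0.66 + 0.87] + 4.4 = 2.86 + 4.4 = 7.26.
Reliability = 7.26 / 8.4 = 0.864.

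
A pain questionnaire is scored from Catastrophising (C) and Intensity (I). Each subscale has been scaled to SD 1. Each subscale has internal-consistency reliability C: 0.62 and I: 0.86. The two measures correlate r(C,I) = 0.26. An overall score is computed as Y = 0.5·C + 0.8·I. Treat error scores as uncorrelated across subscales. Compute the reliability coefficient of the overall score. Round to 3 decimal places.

Var(Y) = 0.5² + 0.8² + 2·[0.4·0.26] = 0.89 + 0.208 = 1.098.
Under uncorrelated errors the observed covariances equal the true-score covariances, so only the own-variance terms attenuate.
True-score variance = [0.5²·0.62 + 0.8²·0.86] + 0.208 = 0.7054 + 0.208 = 0.9134.
Reliability = 0.9134 / 1.098 = 0.832.

0.832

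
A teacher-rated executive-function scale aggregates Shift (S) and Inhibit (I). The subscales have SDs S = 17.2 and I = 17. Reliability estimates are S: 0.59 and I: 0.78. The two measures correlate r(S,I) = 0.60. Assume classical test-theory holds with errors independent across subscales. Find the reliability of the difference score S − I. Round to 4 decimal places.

0.2098

Var(S−I) = 17.2² + 17² − 2·17.2·17·0.60 = 584.84 − 350.88 = 233.96.
Because errors are independent across components, Cov(Tᵢ,Tⱼ) = Cov(Xᵢ,Xⱼ); the off-diagonal part of the true-score variance is the same as above.
True-score variance = [17.2²·0.59 + 17²·0.78] − 350.88 = 399.966 − 350.88 = 49.0856.
Reliability = 49.0856 / 233.96 = 0.2098.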